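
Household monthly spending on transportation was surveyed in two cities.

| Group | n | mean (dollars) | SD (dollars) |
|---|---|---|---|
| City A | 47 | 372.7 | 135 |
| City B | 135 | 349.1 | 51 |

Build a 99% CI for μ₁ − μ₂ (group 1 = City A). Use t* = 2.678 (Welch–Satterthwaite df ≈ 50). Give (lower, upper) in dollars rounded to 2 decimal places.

(-30.43, 77.63)

SE₁ = s₁/√n₁ = 135/√47 = 19.6918; SE₂ = 51/√135 = 4.3894.
Independent samples, unequal variances: SE_diff = √(SE₁² + SE₂²) = √(387.76698724 + 19.26683236) = 20.1751.
t* = 2.678, so margin of error = 2.678 × 20.1751 = 54.0289.
Difference in means = 372.7 − 349.1 = 23.6000.
23.6000 ± 54.0289 → (-30.43, 77.63).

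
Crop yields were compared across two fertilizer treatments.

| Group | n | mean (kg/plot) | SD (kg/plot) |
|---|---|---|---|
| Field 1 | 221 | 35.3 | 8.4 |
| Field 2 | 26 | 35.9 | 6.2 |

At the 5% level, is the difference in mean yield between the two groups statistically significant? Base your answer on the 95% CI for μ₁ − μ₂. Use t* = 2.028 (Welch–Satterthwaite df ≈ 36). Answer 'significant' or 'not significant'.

not significant

Per-group SEs: s₁/√n₁ = 8.4/√221 = 0.5650, s₂/√n₂ = 6.2/√26 = 1.2159.
Unpooled SE of the difference: √(0.319225 + 1.47841281) = 1.3408.
Margin of error = t* · SE = 2.028 × 1.3408 = 2.7191.
x̄₁ − x̄₂ = 35.3 − 35.9 = -0.6000.
CI: -0.6000 ± 2.7191 = (-3.3191, 2.1191).
The interval (-3.3191, 2.1191) contains 0, so the difference is not significant.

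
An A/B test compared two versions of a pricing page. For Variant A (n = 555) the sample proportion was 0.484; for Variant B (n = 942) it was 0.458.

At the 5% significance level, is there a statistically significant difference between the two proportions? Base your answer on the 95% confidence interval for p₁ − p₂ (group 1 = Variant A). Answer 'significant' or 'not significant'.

not significant

Each SE is √(p̂(1−p̂)/n): √(0.4840·0.5160/555) = 0.02121 and √(0.4580·0.5420/942) = 0.01623.
SE(p̂₁ − p̂₂) = √(SE₁² + SE₂²) = √(0.0004498641 + 0.0002634129) = 0.02671, since the two samples are independent.
At 95% confidence z* = 1.960; margin = 1.960 × 0.02671 = 0.05235.
The difference is 0.4840 − 0.4580 = 0.0260, so the interval is 0.0260 ± 0.05235 = (-0.02635, 0.07835).
The interval (-0.02635, 0.07835) contains 0, so the difference is not significant.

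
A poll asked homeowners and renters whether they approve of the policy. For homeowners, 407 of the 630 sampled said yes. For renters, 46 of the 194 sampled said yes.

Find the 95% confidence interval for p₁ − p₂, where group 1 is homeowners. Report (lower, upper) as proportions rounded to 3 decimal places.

Sample proportions: 407/630 = 0.6460, 46/194 = 0.2371.
Each SE is √(p̂(1−p̂)/n): √(0.6460·0.3540/630) = 0.01905 and √(0.2371·0.7629/194) = 0.03054.
SE(p̂₁ − p̂₂) = √(SE₁² + SE₂²) = √(0.0003629025 + 0.0009326916) = 0.03599, since the two samples are independent.
At 95% confidence z* = 1.960; margin = 1.960 × 0.03599 = 0.07054.
The difference is 0.6460 − 0.2371 = 0.4089, so the interval is 0.4089 ± 0.07054 = (0.338, 0.479).

(0.338, 0.479)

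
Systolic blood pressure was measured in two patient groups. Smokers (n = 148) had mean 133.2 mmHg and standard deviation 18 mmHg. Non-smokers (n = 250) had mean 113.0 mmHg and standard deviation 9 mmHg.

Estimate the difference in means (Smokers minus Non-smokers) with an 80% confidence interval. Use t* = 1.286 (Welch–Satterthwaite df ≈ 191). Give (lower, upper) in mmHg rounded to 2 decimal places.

SE₁ = s₁/√n₁ = 18/√148 = 1.4796; SE₂ = 9/√250 = 0.5692.
Independent samples, unequal variances: SE_diff = √(SE₁² + SE₂²) = √(2.18921616 + 0.32398864) = 1.5853.
t* = 1.286, so margin of error = 1.286 × 1.5853 = 2.0387.
Difference in means = 133.2 − 113.0 = 20.2000.
20.2000 ± 2.0387 → (18.16, 22.24).

(18.16, 22.24)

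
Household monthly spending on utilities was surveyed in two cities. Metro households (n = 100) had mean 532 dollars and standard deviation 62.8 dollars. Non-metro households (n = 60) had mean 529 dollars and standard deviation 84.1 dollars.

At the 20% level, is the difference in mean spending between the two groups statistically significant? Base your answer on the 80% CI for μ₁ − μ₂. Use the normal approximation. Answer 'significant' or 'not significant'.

Standard errors of each mean: 62.8/√100 = 6.2800 and 84.1/√60 = 10.8573.
SE(x̄₁ − x̄₂) = √(6.2800² + 10.8573²) = 12.5427 for independent samples with unequal variances.
With z* = 1.282, the margin is 1.282 × 12.5427 = 16.0797.
x̄₁ − x̄₂ = 532 − 529 = 3.0000; the interval is 3.0000 ± 16.0797 = (-13.0797, 19.0797).
The interval (-13.0797, 19.0797) contains 0, so the difference is not significant.

not significant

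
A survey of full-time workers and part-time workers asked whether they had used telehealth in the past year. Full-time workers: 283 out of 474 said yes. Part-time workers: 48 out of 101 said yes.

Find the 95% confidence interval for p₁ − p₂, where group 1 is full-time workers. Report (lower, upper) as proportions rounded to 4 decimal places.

p̂₁ = 283/474 = 0.5970 and p̂₂ = 48/101 = 0.4752.
SE₁ = √(p̂₁(1−p̂₁)/n₁) = √(0.5970·0.4030/474) = 0.02253; SE₂ = √(0.4752·0.5248/101) = 0.04969.
Independent samples: SE of the difference = √(SE₁² + SE₂²) = √(0.0005076009 + 0.0024690961) = 0.05456.
z* for 95% confidence is 1.960, so the margin of error is 1.960 × 0.05456 = 0.10694.
Point estimate p̂₁ − p̂₂ = 0.5970 − 0.4752 = 0.1218.
0.1218 ± 0.10694 → (0.0149, 0.2287).

(0.0149, 0.2287)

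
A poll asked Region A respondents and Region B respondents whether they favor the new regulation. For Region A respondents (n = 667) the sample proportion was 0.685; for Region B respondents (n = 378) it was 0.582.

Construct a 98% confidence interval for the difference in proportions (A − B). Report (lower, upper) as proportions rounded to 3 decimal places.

Each SE is √(p̂(1−p̂)/n): √(0.6850·0.3150/667) = 0.01799 and √(0.5820·0.4180/378) = 0.02537.
SE(p̂₁ − p̂₂) = √(SE₁² + SE₂²) = √(0.0003236401 + 0.0006436369) = 0.03110, since the two samples are independent.
At 98% confidence z* = 2.326; margin = 2.326 × 0.03110 = 0.07234.
The difference is 0.6850 − 0.5820 = 0.1030, so the interval is 0.1030 ± 0.07234 = (0.031, 0.175).

(0.031, 0.175)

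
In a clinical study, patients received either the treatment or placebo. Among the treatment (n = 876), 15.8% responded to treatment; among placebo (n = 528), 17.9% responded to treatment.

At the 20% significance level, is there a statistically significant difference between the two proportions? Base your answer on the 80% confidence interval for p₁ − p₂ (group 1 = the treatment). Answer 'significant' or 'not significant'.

Each SE is √(p̂(1−p̂)/n): √(0.1580·0.8420/876) = 0.01232 and √(0.1790·0.8210/528) = 0.01668.
SE(p̂₁ − p̂₂) = √(SE₁² + SE₂²) = √(0.0001517824 + 0.0002782224) = 0.02074, since the two samples are independent.
At 80% confidence z* = 1.282; margin = 1.282 × 0.02074 = 0.02659.
The difference is 0.1580 − 0.1790 = -0.0210, so the interval is -0.0210 ± 0.02659 = (-0.04759, 0.00559).
The interval (-0.04759, 0.00559) contains 0, so the difference is not significant.

not significant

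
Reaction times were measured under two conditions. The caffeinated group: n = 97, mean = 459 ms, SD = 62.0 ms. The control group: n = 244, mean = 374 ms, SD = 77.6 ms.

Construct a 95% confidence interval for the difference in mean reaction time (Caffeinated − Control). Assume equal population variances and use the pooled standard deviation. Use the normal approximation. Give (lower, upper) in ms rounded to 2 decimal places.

(67.70, 102.30)

s_p = √[((n₁−1)s₁² + (n₂−1)s₂²)/(n₁+n₂−2)] = √[(96·62.0² + 243·77.6²)/339] = 73.5190.
SE = 73.5190·√(1/97 + 1/244) = 8.8246.
With z* = 1.960, margin = 1.960 × 8.8246 = 17.2962.
x̄₁ − x̄₂ = 459 − 374 = 85.0000; interval 85.0000 ± 17.2962 = (67.70, 102.30).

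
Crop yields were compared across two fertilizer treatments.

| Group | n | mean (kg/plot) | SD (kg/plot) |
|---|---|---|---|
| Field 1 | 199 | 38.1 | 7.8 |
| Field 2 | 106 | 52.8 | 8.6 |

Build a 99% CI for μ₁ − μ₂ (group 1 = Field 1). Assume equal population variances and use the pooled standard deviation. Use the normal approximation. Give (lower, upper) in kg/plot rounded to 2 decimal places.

(-17.20, -12.20)

Pooled variance s_p² = [198·7.8² + 105·8.6²] / (199+106−2) = 65.3865, so s_p = 8.0862.
SE_diff = s_p·√(1/n₁ + 1/n₂) = 8.0862·√(1/199 + 1/106) = 0.9723.
z* = 2.576; margin = 2.576 × 0.9723 = 2.5046.
Difference = 38.1 − 52.8 = -14.7000.
-14.7000 ± 2.5046 → (-17.20, -12.20).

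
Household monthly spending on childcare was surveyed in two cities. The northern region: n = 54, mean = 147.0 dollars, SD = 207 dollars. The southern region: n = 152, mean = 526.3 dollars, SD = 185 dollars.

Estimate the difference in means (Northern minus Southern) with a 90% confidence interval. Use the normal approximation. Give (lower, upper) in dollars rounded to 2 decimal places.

(-431.80, -326.80)

SE₁ = s₁/√n₁ = 207/√54 = 28.1691; SE₂ = 185/√152 = 15.0055.
Independent samples, unequal variances: SE_diff = √(SE₁² + SE₂²) = √(793.49819481 + 225.16503025) = 31.9165.
z* = 1.645, so margin of error = 1.645 × 31.9165 = 52.5026.
Difference in means = 147.0 − 526.3 = -379.3000.
-379.3000 ± 52.5026 → (-431.80, -326.80).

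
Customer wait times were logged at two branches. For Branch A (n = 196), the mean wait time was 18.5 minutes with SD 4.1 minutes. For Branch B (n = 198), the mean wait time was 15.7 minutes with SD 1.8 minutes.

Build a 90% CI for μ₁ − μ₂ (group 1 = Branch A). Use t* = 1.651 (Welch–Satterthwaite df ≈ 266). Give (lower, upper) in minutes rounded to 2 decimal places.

(2.27, 3.33)

Standard errors of each mean: 4.1/√196 = 0.2929 and 1.8/√198 = 0.1279.
SE(x̄₁ − x̄₂) = √(0.2929² + 0.1279²) = 0.3196 for independent samples with unequal variances.
With t* = 1.651, the margin is 1.651 × 0.3196 = 0.5277.
x̄₁ − x̄₂ = 18.5 − 15.7 = 2.8000; the interval is 2.8000 ± 0.5277 = (2.27, 3.33).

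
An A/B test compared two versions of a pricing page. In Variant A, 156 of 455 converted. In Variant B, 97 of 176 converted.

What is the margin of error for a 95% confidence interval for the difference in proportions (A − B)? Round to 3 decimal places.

p̂₁ = 156/455 = 0.3429 and p̂₂ = 97/176 = 0.5511.
SE₁ = √(p̂₁(1−p̂₁)/n₁) = √(0.3429·0.6571/455) = 0.02225; SE₂ = √(0.5511·0.4489/176) = 0.03749.
Independent samples: SE of the difference = √(SE₁² + SE₂²) = √(0.0004950625 + 0.0014055001) = 0.04360.
z* for 95% confidence is 1.960, so the margin of error is 1.960 × 0.04360 = 0.08546.

0.085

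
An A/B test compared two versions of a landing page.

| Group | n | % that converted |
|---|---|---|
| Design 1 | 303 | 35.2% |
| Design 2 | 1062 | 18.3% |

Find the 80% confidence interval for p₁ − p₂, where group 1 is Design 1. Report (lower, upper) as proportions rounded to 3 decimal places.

(0.131, 0.207)

SE₁ = √(p̂₁(1−p̂₁)/n₁) = √(0.3520·0.6480/303) = 0.02744; SE₂ = √(0.1830·0.8170/1062) = 0.01187.
Independent samples: SE of the difference = √(SE₁² + SE₂²) = √(0.0007529536 + 0.0001408969) = 0.02990.
z* for 80% confidence is 1.282, so the margin of error is 1.282 × 0.02990 = 0.03833.
Point estimate p̂₁ − p̂₂ = 0.3520 − 0.1830 = 0.1690.
0.1690 ± 0.03833 → (0.131, 0.207).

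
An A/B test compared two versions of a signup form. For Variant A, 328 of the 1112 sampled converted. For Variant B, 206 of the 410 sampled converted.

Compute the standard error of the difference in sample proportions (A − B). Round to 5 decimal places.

p̂₁ = 328/1112 = 0.2950 and p̂₂ = 206/410 = 0.5024.
SE₁ = √(p̂₁(1−p̂₁)/n₁) = √(0.2950·0.7050/1112) = 0.01368; SE₂ = √(0.5024·0.4976/410) = 0.02469.
Independent samples: SE of the difference = √(SE₁² + SE₂²) = √(0.0001871424 + 0.0006095961) = 0.02823.

0.02823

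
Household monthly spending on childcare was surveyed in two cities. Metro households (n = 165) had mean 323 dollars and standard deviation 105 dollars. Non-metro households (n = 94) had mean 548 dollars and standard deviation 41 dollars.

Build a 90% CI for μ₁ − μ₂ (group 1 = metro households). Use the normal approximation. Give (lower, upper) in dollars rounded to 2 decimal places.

(-240.14, -209.86)

Standard errors of each mean: 105/√165 = 8.1742 and 41/√94 = 4.2288.
SE(x̄₁ − x̄₂) = √(8.1742² + 4.2288²) = 9.2033 for independent samples with unequal variances.
With z* = 1.645, the margin is 1.645 × 9.2033 = 15.1394.
x̄₁ − x̄₂ = 323 − 548 = -225.0000; the interval is -225.0000 ± 15.1394 = (-240.14, -209.86).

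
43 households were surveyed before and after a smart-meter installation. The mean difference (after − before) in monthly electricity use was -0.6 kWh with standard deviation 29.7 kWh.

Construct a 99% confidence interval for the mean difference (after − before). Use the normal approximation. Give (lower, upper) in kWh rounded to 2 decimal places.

(-12.27, 11.07)

Paired design: SE = s_d/√n = 29.7/√43 = 4.5292.
z* = 2.576; margin of error = 2.576 × 4.5292 = 11.6672.
-0.6 ± 11.6672 → (-12.27, 11.07).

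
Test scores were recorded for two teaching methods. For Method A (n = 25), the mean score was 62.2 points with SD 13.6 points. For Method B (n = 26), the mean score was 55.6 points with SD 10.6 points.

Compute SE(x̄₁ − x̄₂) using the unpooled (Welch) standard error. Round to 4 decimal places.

3.4234

SE₁ = s₁/√n₁ = 13.6/√25 = 2.7200; SE₂ = 10.6/√26 = 2.0788.
Independent samples, unequal variances: SE_diff = √(SE₁² + SE₂²) = √(7.3984 + 4.32140944) = 3.4234.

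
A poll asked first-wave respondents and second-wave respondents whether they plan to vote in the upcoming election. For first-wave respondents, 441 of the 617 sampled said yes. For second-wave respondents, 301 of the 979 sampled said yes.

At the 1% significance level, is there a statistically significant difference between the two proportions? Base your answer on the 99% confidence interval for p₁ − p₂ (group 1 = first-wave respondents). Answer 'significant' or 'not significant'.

significant

Sample proportions: 441/617 = 0.7147, 301/979 = 0.3075.
Each SE is √(p̂(1−p̂)/n): √(0.7147·0.2853/617) = 0.01818 and √(0.3075·0.6925/979) = 0.01475.
SE(p̂₁ − p̂₂) = √(SE₁² + SE₂²) = √(0.0003305124 + 0.0002175625) = 0.02341, since the two samples are independent.
At 99% confidence z* = 2.576; margin = 2.576 × 0.02341 = 0.06030.
The difference is 0.7147 − 0.3075 = 0.4072, so the interval is 0.4072 ± 0.06030 = (0.34690, 0.46750).
The interval (0.34690, 0.46750) does not contain 0, so the difference is significant.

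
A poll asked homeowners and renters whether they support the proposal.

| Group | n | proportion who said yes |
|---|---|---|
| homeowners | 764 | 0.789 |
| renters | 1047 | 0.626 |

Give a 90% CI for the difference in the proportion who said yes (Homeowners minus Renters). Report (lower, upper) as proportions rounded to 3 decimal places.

(0.128, 0.198)

The two standard errors are √(0.7890×0.2110/764) = 0.01476 and √(0.6260×0.3740/1047) = 0.01495.
Because the samples are independent, SE_diff = √(0.01476² + 0.01495²) = 0.02101.
Using z* = 1.645 for 90%, ME = 1.645 × 0.02101 = 0.03456.
p̂₁ − p̂₂ = 0.1630; interval 0.1630 ± 0.03456 gives (0.128, 0.198).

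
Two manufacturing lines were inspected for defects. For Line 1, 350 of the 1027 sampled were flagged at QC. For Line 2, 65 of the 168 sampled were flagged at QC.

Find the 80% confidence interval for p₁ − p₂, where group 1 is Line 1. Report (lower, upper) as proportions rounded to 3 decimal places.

(-0.098, 0.006)

p̂₁ = 350/1027 = 0.3408 and p̂₂ = 65/168 = 0.3869.
SE₁ = √(p̂₁(1−p̂₁)/n₁) = √(0.3408·0.6592/1027) = 0.01479; SE₂ = √(0.3869·0.6131/168) = 0.03758.
Independent samples: SE of the difference = √(SE₁² + SE₂²) = √(0.0002187441 + 0.0014122564) = 0.04039.
z* for 80% confidence is 1.282, so the margin of error is 1.282 × 0.04039 = 0.05178.
Point estimate p̂₁ − p̂₂ = 0.3408 − 0.3869 = -0.0461.
-0.0461 ± 0.05178 → (-0.098, 0.006).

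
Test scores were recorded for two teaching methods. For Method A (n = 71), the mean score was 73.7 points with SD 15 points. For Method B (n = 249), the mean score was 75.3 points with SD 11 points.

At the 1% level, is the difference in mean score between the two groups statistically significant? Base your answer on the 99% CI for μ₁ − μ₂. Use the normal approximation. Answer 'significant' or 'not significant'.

not significant

Standard errors of each mean: 15/√71 = 1.7802 and 11/√249 = 0.6971.
SE(x̄₁ − x̄₂) = √(1.7802² + 0.6971²) = 1.9118 for independent samples with unequal variances.
With z* = 2.576, the margin is 2.576 × 1.9118 = 4.9248.
x̄₁ − x̄₂ = 73.7 − 75.3 = -1.6000; the interval is -1.6000 ± 4.9248 = (-6.5248, 3.3248).
The interval (-6.5248, 3.3248) contains 0, so the difference is not significant.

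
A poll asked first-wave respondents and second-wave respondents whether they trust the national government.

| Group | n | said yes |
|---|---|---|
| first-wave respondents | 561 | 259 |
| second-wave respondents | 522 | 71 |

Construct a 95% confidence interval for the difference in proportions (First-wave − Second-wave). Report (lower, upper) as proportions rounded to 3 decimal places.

(0.275, 0.376)

First, p̂₁ = 259/561 = 0.4617; p̂₂ = 71/522 = 0.1360.
The two standard errors are √(0.4617×0.5383/561) = 0.02105 and √(0.1360×0.8640/522) = 0.01500.
Because the samples are independent, SE_diff = √(0.02105² + 0.01500²) = 0.02585.
Using z* = 1.960 for 95%, ME = 1.960 × 0.02585 = 0.05067.
p̂₁ − p̂₂ = 0.3257; interval 0.3257 ± 0.05067 gives (0.275, 0.376).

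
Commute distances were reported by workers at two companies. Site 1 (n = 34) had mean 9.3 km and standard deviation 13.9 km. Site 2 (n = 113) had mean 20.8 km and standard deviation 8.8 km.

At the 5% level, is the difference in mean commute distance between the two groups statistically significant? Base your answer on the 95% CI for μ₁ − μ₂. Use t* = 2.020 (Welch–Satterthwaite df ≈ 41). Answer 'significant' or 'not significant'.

Standard errors of each mean: 13.9/√34 = 2.3838 and 8.8/√113 = 0.8278.
SE(x̄₁ − x̄₂) = √(2.3838² + 0.8278²) = 2.5234 for independent samples with unequal variances.
With t* = 2.020, the margin is 2.020 × 2.5234 = 5.0973.
x̄₁ − x̄₂ = 9.3 − 20.8 = -11.5000; the interval is -11.5000 ± 5.0973 = (-16.5973, -6.4027).
The interval (-16.5973, -6.4027) does not contain 0, so the difference is significant.

significant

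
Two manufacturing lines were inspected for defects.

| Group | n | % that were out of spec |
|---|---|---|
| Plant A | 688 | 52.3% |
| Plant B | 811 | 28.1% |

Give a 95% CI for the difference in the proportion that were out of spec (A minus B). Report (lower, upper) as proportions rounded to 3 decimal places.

The two standard errors are √(0.5230×0.4770/688) = 0.01904 and √(0.2810×0.7190/811) = 0.01578.
Because the samples are independent, SE_diff = √(0.01904² + 0.01578²) = 0.02473.
Using z* = 1.960 for 95%, ME = 1.960 × 0.02473 = 0.04847.
p̂₁ − p̂₂ = 0.2420; interval 0.2420 ± 0.04847 gives (0.194, 0.290).

(0.194, 0.290)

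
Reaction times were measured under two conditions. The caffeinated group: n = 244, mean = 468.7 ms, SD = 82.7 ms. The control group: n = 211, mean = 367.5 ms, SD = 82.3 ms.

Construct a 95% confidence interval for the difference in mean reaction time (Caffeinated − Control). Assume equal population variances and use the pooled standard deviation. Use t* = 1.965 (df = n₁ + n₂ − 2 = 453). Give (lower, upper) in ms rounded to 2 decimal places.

s_p = √[((n₁−1)s₁² + (n₂−1)s₂²)/(n₁+n₂−2)] = √[(243·82.7² + 210·82.3²)/453] = 82.5148.
SE = 82.5148·√(1/244 + 1/211) = 7.7571.
With t* = 1.965, margin = 1.965 × 7.7571 = 15.2427.
x̄₁ − x̄₂ = 468.7 − 367.5 = 101.2000; interval 101.2000 ± 15.2427 = (85.96, 116.44).

(85.96, 116.44)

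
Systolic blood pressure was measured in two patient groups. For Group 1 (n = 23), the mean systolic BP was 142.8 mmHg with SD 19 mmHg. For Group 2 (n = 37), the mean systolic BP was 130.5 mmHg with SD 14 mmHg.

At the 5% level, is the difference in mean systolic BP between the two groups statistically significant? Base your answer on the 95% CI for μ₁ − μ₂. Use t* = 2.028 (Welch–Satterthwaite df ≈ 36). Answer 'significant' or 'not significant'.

SE₁ = s₁/√n₁ = 19/√23 = 3.9618; SE₂ = 14/√37 = 2.3016.
Independent samples, unequal variances: SE_diff = √(SE₁² + SE₂²) = √(15.69585924 + 5.29736256) = 4.5818.
t* = 2.028, so margin of error = 2.028 × 4.5818 = 9.2919.
Difference in means = 142.8 − 130.5 = 12.3000.
12.3000 ± 9.2919 → (3.0081, 21.5919).
The interval (3.0081, 21.5919) does not contain 0, so the difference is significant.

significant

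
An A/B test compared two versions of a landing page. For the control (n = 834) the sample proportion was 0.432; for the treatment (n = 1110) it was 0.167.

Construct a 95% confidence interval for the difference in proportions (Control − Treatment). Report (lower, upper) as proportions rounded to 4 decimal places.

SE₁ = √(p̂₁(1−p̂₁)/n₁) = √(0.4320·0.5680/834) = 0.01715; SE₂ = √(0.1670·0.8330/1110) = 0.01119.
Independent samples: SE of the difference = √(SE₁² + SE₂²) = √(0.0002941225 + 0.0001252161) = 0.02048.
z* for 95% confidence is 1.960, so the margin of error is 1.960 × 0.02048 = 0.04014.
Point estimate p̂₁ − p̂₂ = 0.4320 − 0.1670 = 0.2650.
0.2650 ± 0.04014 → (0.2249, 0.3051).

(0.2249, 0.3051)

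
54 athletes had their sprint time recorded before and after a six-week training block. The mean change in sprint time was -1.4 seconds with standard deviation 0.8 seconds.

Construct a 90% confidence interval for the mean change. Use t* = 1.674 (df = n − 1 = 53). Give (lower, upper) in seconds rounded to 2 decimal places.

(-1.58, -1.22)

This is a matched-pairs design, so SE = s_d/√n = 0.8/√54 = 0.1089.
Margin = 1.674 × 0.1089 = 0.1823; the interval is -1.4 ± 0.1823 = (-1.58, -1.22).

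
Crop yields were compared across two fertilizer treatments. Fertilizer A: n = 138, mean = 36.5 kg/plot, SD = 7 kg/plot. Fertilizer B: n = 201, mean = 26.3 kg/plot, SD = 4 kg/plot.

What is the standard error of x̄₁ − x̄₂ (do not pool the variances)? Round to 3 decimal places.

0.659

Standard errors of each mean: 7/√138 = 0.5959 and 4/√201 = 0.2821.
SE(x̄₁ − x̄₂) = √(0.5959² + 0.2821²) = 0.6593 for independent samples with unequal variances.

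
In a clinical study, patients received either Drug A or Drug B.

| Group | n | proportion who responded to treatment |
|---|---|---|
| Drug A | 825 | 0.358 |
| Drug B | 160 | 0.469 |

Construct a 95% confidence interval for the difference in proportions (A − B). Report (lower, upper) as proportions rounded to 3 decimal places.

(-0.195, -0.027)

Each SE is √(p̂(1−p̂)/n): √(0.3580·0.6420/825) = 0.01669 and √(0.4690·0.5310/160) = 0.03945.
SE(p̂₁ − p̂₂) = √(SE₁² + SE₂²) = √(0.0002785561 + 0.0015563025) = 0.04284, since the two samples are independent.
At 95% confidence z* = 1.960; margin = 1.960 × 0.04284 = 0.08397.
The difference is 0.3580 − 0.4690 = -0.1110, so the interval is -0.1110 ± 0.08397 = (-0.195, -0.027).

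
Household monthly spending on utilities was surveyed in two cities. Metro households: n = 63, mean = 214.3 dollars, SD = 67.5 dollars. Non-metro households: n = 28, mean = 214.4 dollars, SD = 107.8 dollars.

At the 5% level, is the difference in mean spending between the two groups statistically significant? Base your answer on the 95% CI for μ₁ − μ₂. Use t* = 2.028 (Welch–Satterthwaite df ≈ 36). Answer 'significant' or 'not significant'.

SE₁ = s₁/√n₁ = 67.5/√63 = 8.5042; SE₂ = 107.8/√28 = 20.3723.
Independent samples, unequal variances: SE_diff = √(SE₁² + SE₂²) = √(72.32141764 + 415.03060729) = 22.0761.
t* = 2.028, so margin of error = 2.028 × 22.0761 = 44.7703.
Difference in means = 214.3 − 214.4 = -0.1000.
-0.1000 ± 44.7703 → (-44.8703, 44.6703).
The interval (-44.8703, 44.6703) contains 0, so the difference is not significant.

not significant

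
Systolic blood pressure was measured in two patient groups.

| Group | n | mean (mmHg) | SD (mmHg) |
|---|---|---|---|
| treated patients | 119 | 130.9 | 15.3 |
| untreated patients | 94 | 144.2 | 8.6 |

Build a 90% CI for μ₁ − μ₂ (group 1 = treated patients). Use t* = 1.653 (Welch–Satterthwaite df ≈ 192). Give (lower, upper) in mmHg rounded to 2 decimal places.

SE₁ = s₁/√n₁ = 15.3/√119 = 1.4025; SE₂ = 8.6/√94 = 0.8870.
Independent samples, unequal variances: SE_diff = √(SE₁² + SE₂²) = √(1.96700625 + 0.786769) = 1.6595.
t* = 1.653, so margin of error = 1.653 × 1.6595 = 2.7432.
Difference in means = 130.9 − 144.2 = -13.3000.
-13.3000 ± 2.7432 → (-16.04, -10.56).

(-16.04, -10.56)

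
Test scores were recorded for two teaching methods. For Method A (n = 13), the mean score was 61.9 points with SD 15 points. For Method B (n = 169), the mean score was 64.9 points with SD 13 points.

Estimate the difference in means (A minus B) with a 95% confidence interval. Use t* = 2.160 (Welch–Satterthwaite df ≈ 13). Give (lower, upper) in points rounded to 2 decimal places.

(-12.24, 6.24)

SE₁ = s₁/√n₁ = 15/√13 = 4.1603; SE₂ = 13/√169 = 1.0000.
Independent samples, unequal variances: SE_diff = √(SE₁² + SE₂²) = √(17.30809609 + 1.0) = 4.2788.
t* = 2.160, so margin of error = 2.160 × 4.2788 = 9.2422.
Difference in means = 61.9 − 64.9 = -3.0000.
-3.0000 ± 9.2422 → (-12.24, 6.24).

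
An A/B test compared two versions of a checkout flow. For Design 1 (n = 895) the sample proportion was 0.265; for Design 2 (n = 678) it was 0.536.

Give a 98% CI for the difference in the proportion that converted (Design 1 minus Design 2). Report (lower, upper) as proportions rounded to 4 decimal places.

SE₁ = √(p̂₁(1−p̂₁)/n₁) = √(0.2650·0.7350/895) = 0.01475; SE₂ = √(0.5360·0.4640/678) = 0.01915.
Independent samples: SE of the difference = √(SE₁² + SE₂²) = √(0.0002175625 + 0.0003667225) = 0.02417.
z* for 98% confidence is 2.326, so the margin of error is 2.326 × 0.02417 = 0.05622.
Point estimate p̂₁ − p̂₂ = 0.2650 − 0.5360 = -0.2710.
-0.2710 ± 0.05622 → (-0.3272, -0.2148).

(-0.3272, -0.2148)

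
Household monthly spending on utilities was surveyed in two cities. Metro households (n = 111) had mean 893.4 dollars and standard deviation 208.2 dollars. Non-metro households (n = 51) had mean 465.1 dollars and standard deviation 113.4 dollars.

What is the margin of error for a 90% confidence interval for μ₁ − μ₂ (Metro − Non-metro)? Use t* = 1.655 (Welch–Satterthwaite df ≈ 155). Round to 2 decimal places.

41.96

SE₁ = s₁/√n₁ = 208.2/√111 = 19.7615; SE₂ = 113.4/√51 = 15.8792.
Independent samples, unequal variances: SE_diff = √(SE₁² + SE₂²) = √(390.51688225 + 252.14899264) = 25.3509.
t* = 1.655, so margin of error = 1.655 × 25.3509 = 41.9557.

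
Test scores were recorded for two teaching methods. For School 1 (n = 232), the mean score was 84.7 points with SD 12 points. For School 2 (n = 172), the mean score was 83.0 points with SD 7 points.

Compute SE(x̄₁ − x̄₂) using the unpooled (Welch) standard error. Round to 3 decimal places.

0.952

Standard errors of each mean: 12/√232 = 0.7878 and 7/√172 = 0.5337.
SE(x̄₁ − x̄₂) = √(0.7878² + 0.5337²) = 0.9516 for independent samples with unequal variances.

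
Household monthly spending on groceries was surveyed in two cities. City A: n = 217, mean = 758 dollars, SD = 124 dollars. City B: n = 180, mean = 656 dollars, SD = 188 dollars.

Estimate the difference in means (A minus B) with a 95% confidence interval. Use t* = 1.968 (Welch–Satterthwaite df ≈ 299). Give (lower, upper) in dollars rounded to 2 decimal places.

(69.83, 134.17)

SE₁ = s₁/√n₁ = 124/√217 = 8.4177; SE₂ = 188/√180 = 14.0127.
Independent samples, unequal variances: SE_diff = √(SE₁² + SE₂²) = √(70.85767329 + 196.35576129) = 16.3467.
t* = 1.968, so margin of error = 1.968 × 16.3467 = 32.1703.
Difference in means = 758 − 656 = 102.0000.
102.0000 ± 32.1703 → (69.83, 134.17).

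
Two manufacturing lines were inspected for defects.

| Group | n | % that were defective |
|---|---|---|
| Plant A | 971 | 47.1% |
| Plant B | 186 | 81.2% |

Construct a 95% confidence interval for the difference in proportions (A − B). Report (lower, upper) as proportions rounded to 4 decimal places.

(-0.4053, -0.2767)

SE₁ = √(p̂₁(1−p̂₁)/n₁) = √(0.4710·0.5290/971) = 0.01602; SE₂ = √(0.8120·0.1880/186) = 0.02865.
Independent samples: SE of the difference = √(SE₁² + SE₂²) = √(0.0002566404 + 0.0008208225) = 0.03282.
z* for 95% confidence is 1.960, so the margin of error is 1.960 × 0.03282 = 0.06433.
Point estimate p̂₁ − p̂₂ = 0.4710 − 0.8120 = -0.3410.
-0.3410 ± 0.06433 → (-0.4053, -0.2767).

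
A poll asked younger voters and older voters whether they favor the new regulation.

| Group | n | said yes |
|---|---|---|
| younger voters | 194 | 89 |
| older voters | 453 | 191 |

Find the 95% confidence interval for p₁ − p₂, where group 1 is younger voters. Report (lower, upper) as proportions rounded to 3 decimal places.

(-0.046, 0.121)

First, p̂₁ = 89/194 = 0.4588; p̂₂ = 191/453 = 0.4216.
The two standard errors are √(0.4588×0.5412/194) = 0.03578 and √(0.4216×0.5784/453) = 0.02320.
Because the samples are independent, SE_diff = √(0.03578² + 0.02320²) = 0.04264.
Using z* = 1.960 for 95%, ME = 1.960 × 0.04264 = 0.08357.
p̂₁ − p̂₂ = 0.0372; interval 0.0372 ± 0.08357 gives (-0.046, 0.121).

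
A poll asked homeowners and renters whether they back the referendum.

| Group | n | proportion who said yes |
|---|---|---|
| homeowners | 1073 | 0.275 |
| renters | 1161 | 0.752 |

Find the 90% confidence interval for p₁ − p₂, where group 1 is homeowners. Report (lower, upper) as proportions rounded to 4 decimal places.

Each SE is √(p̂(1−p̂)/n): √(0.2750·0.7250/1073) = 0.01363 and √(0.7520·0.2480/1161) = 0.01267.
SE(p̂₁ − p̂₂) = √(SE₁² + SE₂²) = √(0.0001857769 + 0.0001605289) = 0.01861, since the two samples are independent.
At 90% confidence z* = 1.645; margin = 1.645 × 0.01861 = 0.03061.
The difference is 0.2750 − 0.7520 = -0.4770, so the interval is -0.4770 ± 0.03061 = (-0.5076, -0.4464).

(-0.5076, -0.4464)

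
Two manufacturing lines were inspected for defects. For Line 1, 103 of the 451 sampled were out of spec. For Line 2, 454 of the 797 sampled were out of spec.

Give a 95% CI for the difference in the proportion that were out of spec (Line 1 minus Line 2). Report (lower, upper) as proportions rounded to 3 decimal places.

(-0.393, -0.289)

Sample proportions: 103/451 = 0.2284, 454/797 = 0.5696.
Each SE is √(p̂(1−p̂)/n): √(0.2284·0.7716/451) = 0.01977 and √(0.5696·0.4304/797) = 0.01754.
SE(p̂₁ − p̂₂) = √(SE₁² + SE₂²) = √(0.0003908529 + 0.0003076516) = 0.02643, since the two samples are independent.
At 95% confidence z* = 1.960; margin = 1.960 × 0.02643 = 0.05180.
The difference is 0.2284 − 0.5696 = -0.3412, so the interval is -0.3412 ± 0.05180 = (-0.393, -0.289).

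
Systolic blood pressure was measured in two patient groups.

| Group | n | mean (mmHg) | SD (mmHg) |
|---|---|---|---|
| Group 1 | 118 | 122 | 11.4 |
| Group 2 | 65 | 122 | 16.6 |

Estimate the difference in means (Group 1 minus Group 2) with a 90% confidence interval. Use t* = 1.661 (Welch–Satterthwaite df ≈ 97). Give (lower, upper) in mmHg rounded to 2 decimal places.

(-3.84, 3.84)

SE₁ = s₁/√n₁ = 11.4/√118 = 1.0495; SE₂ = 16.6/√65 = 2.0590.
Independent samples, unequal variances: SE_diff = √(SE₁² + SE₂²) = √(1.10145025 + 4.239481) = 2.3110.
t* = 1.661, so margin of error = 1.661 × 2.3110 = 3.8386.
Difference in means = 122 − 122 = 0.0000.
0.0000 ± 3.8386 → (-3.84, 3.84).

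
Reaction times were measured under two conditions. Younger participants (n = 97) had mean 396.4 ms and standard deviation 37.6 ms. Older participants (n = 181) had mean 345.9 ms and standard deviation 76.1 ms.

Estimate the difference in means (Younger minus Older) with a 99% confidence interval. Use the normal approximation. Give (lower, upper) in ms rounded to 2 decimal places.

(32.92, 68.08)

SE₁ = s₁/√n₁ = 37.6/√97 = 3.8177; SE₂ = 76.1/√181 = 5.6565.
Independent samples, unequal variances: SE_diff = √(SE₁² + SE₂²) = √(14.57483329 + 31.99599225) = 6.8243.
z* = 2.576, so margin of error = 2.576 × 6.8243 = 17.5794.
Difference in means = 396.4 − 345.9 = 50.5000.
50.5000 ± 17.5794 → (32.92, 68.08).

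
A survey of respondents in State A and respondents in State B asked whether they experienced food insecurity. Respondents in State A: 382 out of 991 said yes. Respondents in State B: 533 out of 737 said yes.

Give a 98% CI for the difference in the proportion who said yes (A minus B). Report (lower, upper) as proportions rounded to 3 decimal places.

Sample proportions: 382/991 = 0.3855, 533/737 = 0.7232.
Each SE is √(p̂(1−p̂)/n): √(0.3855·0.6145/991) = 0.01546 and √(0.7232·0.2768/737) = 0.01648.
SE(p̂₁ − p̂₂) = √(SE₁² + SE₂²) = √(0.0002390116 + 0.0002715904) = 0.02260, since the two samples are independent.
At 98% confidence z* = 2.326; margin = 2.326 × 0.02260 = 0.05257.
The difference is 0.3855 − 0.7232 = -0.3377, so the interval is -0.3377 ± 0.05257 = (-0.390, -0.285).

(-0.390, -0.285)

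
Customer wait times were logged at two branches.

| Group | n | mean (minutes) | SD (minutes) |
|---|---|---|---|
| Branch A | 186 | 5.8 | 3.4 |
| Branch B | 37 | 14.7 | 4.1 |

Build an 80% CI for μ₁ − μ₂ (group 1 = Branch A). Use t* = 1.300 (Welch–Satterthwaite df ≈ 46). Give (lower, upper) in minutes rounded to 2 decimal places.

Standard errors of each mean: 3.4/√186 = 0.2493 and 4.1/√37 = 0.6740.
SE(x̄₁ − x̄₂) = √(0.2493² + 0.6740²) = 0.7186 for independent samples with unequal variances.
With t* = 1.300, the margin is 1.300 × 0.7186 = 0.9342.
x̄₁ − x̄₂ = 5.8 − 14.7 = -8.9000; the interval is -8.9000 ± 0.9342 = (-9.83, -7.97).

(-9.83, -7.97)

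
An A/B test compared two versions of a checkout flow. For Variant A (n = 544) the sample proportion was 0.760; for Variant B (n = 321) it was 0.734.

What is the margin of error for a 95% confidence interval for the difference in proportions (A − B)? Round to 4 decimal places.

The two standard errors are √(0.7600×0.2400/544) = 0.01831 and √(0.7340×0.2660/321) = 0.02466.
Because the samples are independent, SE_diff = √(0.01831² + 0.02466²) = 0.03071.
Using z* = 1.960 for 95%, ME = 1.960 × 0.03071 = 0.06019.

0.0602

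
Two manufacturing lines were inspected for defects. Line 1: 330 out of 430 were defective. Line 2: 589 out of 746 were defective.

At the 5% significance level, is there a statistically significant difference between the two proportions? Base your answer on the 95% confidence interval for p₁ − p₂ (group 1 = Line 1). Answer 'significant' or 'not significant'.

not significant

p̂₁ = 330/430 = 0.7674 and p̂₂ = 589/746 = 0.7895.
SE₁ = √(p̂₁(1−p̂₁)/n₁) = √(0.7674·0.2326/430) = 0.02037; SE₂ = √(0.7895·0.2105/746) = 0.01493.
Independent samples: SE of the difference = √(SE₁² + SE₂²) = √(0.0004149369 + 0.0002229049) = 0.02526.
z* for 95% confidence is 1.960, so the margin of error is 1.960 × 0.02526 = 0.04951.
Point estimate p̂₁ − p̂₂ = 0.7674 − 0.7895 = -0.0221.
-0.0221 ± 0.04951 → (-0.07161, 0.02741).
The interval (-0.07161, 0.02741) contains 0, so the difference is not significant.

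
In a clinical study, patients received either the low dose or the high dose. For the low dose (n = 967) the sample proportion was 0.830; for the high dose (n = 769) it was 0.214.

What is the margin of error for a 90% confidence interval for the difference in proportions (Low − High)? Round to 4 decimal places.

0.0314

Each SE is √(p̂(1−p̂)/n): √(0.8300·0.1700/967) = 0.01208 and √(0.2140·0.7860/769) = 0.01479.
SE(p̂₁ − p̂₂) = √(SE₁² + SE₂²) = √(0.0001459264 + 0.0002187441) = 0.01910, since the two samples are independent.
At 90% confidence z* = 1.645; margin = 1.645 × 0.01910 = 0.03142.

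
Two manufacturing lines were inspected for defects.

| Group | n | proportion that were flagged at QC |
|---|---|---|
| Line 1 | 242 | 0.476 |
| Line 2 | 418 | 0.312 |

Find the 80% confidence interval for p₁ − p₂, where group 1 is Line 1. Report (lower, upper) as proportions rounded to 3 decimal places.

Each SE is √(p̂(1−p̂)/n): √(0.4760·0.5240/242) = 0.03210 and √(0.3120·0.6880/418) = 0.02266.
SE(p̂₁ − p̂₂) = √(SE₁² + SE₂²) = √(0.00103041 + 0.0005134756) = 0.03929, since the two samples are independent.
At 80% confidence z* = 1.282; margin = 1.282 × 0.03929 = 0.05037.
The difference is 0.4760 − 0.3120 = 0.1640, so the interval is 0.1640 ± 0.05037 = (0.114, 0.214).

(0.114, 0.214)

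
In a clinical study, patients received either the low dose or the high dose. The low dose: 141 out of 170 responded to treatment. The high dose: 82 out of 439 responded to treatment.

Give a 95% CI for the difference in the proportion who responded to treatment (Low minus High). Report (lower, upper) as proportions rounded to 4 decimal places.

(0.5753, 0.7099)

First, p̂₁ = 141/170 = 0.8294; p̂₂ = 82/439 = 0.1868.
The two standard errors are √(0.8294×0.1706/170) = 0.02885 and √(0.1868×0.8132/439) = 0.01860.
Because the samples are independent, SE_diff = √(0.02885² + 0.01860²) = 0.03433.
Using z* = 1.960 for 95%, ME = 1.960 × 0.03433 = 0.06729.
p̂₁ − p̂₂ = 0.6426; interval 0.6426 ± 0.06729 gives (0.5753, 0.7099).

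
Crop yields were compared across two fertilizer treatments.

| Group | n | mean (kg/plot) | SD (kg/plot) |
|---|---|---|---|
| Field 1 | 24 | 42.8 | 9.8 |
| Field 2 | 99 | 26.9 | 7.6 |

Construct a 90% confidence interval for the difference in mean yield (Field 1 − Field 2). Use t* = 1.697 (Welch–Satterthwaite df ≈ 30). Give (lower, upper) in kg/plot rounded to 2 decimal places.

Per-group SEs: s₁/√n₁ = 9.8/√24 = 2.0004, s₂/√n₂ = 7.6/√99 = 0.7638.
Unpooled SE of the difference: √(4.00160016 + 0.58339044) = 2.1413.
Margin of error = t* · SE = 1.697 × 2.1413 = 3.6338.
x̄₁ − x̄₂ = 42.8 − 26.9 = 15.9000.
CI: 15.9000 ± 3.6338 = (12.27, 19.53).

(12.27, 19.53)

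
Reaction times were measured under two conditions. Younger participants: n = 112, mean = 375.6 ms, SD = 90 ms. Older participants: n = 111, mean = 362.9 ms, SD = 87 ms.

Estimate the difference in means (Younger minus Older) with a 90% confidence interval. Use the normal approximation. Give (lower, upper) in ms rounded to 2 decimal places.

(-6.80, 32.20)

Standard errors of each mean: 90/√112 = 8.5042 and 87/√111 = 8.2577.
SE(x̄₁ − x̄₂) = √(8.5042² + 8.2577²) = 11.8537 for independent samples with unequal variances.
With z* = 1.645, the margin is 1.645 × 11.8537 = 19.4993.
x̄₁ − x̄₂ = 375.6 − 362.9 = 12.7000; the interval is 12.7000 ± 19.4993 = (-6.80, 32.20).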